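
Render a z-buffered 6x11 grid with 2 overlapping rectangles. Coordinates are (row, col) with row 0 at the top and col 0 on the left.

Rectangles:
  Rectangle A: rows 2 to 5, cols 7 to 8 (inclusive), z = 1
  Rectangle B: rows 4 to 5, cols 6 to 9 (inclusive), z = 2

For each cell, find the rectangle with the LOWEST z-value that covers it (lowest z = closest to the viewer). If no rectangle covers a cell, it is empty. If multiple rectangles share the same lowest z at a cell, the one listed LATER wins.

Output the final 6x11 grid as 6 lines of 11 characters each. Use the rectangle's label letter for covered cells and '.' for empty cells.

...........
...........
.......AA..
.......AA..
......BAAB.
......BAAB.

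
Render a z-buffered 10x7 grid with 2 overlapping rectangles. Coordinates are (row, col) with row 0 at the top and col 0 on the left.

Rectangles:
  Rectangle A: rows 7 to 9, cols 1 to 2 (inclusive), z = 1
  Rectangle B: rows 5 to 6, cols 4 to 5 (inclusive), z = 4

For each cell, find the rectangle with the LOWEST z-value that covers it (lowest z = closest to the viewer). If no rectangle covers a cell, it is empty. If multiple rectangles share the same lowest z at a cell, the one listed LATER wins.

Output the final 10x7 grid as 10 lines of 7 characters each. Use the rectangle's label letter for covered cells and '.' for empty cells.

.......
.......
.......
.......
.......
....BB.
....BB.
.AA....
.AA....
.AA....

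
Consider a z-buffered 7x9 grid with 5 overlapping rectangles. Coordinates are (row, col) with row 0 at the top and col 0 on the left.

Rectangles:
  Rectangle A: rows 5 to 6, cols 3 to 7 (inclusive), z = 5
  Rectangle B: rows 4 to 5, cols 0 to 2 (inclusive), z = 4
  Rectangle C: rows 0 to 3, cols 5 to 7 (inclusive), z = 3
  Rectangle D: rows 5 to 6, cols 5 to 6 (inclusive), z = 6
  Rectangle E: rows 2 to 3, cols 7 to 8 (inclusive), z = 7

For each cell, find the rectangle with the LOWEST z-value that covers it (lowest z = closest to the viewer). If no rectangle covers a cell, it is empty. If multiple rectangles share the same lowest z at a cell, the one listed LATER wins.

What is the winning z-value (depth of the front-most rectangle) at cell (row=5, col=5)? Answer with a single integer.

Check cell (5,5):
  A: rows 5-6 cols 3-7 z=5 -> covers; best now A (z=5)
  B: rows 4-5 cols 0-2 -> outside (col miss)
  C: rows 0-3 cols 5-7 -> outside (row miss)
  D: rows 5-6 cols 5-6 z=6 -> covers; best now A (z=5)
  E: rows 2-3 cols 7-8 -> outside (row miss)
Winner: A at z=5

Answer: 5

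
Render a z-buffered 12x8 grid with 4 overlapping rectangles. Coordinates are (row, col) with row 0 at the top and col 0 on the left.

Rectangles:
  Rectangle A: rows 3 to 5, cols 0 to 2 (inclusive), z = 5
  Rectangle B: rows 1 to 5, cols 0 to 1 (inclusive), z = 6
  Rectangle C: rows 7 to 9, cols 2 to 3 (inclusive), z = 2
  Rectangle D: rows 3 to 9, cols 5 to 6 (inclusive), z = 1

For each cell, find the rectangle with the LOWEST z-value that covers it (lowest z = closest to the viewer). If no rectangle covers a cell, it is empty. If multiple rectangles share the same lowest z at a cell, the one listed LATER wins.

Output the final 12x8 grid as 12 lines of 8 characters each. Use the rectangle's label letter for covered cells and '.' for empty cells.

........
BB......
BB......
AAA..DD.
AAA..DD.
AAA..DD.
.....DD.
..CC.DD.
..CC.DD.
..CC.DD.
........
........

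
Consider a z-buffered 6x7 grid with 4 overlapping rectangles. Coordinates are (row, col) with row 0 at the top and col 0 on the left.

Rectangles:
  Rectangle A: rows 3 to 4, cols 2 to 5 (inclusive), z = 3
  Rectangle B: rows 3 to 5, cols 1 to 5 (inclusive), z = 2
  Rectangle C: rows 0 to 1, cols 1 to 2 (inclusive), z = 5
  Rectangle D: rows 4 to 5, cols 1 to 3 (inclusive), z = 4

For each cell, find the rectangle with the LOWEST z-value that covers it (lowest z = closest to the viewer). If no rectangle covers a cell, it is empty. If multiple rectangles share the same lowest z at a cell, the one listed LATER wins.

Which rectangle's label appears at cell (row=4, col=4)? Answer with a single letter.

Check cell (4,4):
  A: rows 3-4 cols 2-5 z=3 -> covers; best now A (z=3)
  B: rows 3-5 cols 1-5 z=2 -> covers; best now B (z=2)
  C: rows 0-1 cols 1-2 -> outside (row miss)
  D: rows 4-5 cols 1-3 -> outside (col miss)
Winner: B at z=2

Answer: B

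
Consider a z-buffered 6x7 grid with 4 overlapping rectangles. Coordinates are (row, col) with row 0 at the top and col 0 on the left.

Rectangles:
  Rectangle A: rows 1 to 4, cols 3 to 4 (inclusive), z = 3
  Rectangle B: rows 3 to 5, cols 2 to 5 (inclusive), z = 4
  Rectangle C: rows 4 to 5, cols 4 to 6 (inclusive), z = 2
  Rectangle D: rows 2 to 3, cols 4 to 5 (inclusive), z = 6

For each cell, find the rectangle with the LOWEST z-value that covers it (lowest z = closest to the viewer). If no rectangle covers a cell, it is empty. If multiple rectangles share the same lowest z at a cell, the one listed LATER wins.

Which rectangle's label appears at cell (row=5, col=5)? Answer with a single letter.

Answer: C

Derivation:
Check cell (5,5):
  A: rows 1-4 cols 3-4 -> outside (row miss)
  B: rows 3-5 cols 2-5 z=4 -> covers; best now B (z=4)
  C: rows 4-5 cols 4-6 z=2 -> covers; best now C (z=2)
  D: rows 2-3 cols 4-5 -> outside (row miss)
Winner: C at z=2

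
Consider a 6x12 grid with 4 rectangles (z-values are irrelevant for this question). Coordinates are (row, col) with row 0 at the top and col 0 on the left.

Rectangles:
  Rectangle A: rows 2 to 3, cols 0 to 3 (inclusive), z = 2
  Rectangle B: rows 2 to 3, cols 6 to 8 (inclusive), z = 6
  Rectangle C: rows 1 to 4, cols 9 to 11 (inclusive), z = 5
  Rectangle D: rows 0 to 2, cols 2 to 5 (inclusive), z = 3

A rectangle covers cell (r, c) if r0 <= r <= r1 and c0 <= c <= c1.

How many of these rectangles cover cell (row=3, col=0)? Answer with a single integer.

Answer: 1

Derivation:
Check cell (3,0):
  A: rows 2-3 cols 0-3 -> covers
  B: rows 2-3 cols 6-8 -> outside (col miss)
  C: rows 1-4 cols 9-11 -> outside (col miss)
  D: rows 0-2 cols 2-5 -> outside (row miss)
Count covering = 1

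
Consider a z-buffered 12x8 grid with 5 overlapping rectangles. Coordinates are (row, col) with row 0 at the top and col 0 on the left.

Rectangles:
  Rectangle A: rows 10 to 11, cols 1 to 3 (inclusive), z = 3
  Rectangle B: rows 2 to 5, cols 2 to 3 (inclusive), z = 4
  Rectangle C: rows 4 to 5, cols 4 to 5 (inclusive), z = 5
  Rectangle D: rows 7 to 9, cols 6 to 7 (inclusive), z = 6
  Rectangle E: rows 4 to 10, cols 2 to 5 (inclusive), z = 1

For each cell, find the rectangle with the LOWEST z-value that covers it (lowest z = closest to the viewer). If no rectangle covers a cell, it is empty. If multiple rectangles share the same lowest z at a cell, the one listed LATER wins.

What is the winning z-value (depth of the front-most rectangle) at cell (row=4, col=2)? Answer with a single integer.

Answer: 1

Derivation:
Check cell (4,2):
  A: rows 10-11 cols 1-3 -> outside (row miss)
  B: rows 2-5 cols 2-3 z=4 -> covers; best now B (z=4)
  C: rows 4-5 cols 4-5 -> outside (col miss)
  D: rows 7-9 cols 6-7 -> outside (row miss)
  E: rows 4-10 cols 2-5 z=1 -> covers; best now E (z=1)
Winner: E at z=1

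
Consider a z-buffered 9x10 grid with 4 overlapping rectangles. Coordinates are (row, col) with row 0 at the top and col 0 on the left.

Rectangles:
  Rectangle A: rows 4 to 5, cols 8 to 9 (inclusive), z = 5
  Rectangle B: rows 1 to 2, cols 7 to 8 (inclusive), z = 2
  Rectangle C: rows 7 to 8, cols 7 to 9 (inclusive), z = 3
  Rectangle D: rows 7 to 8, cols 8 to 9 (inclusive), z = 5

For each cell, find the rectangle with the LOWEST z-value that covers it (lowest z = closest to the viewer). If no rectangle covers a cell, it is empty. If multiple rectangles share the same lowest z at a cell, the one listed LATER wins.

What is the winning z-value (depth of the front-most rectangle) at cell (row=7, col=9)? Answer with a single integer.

Answer: 3

Derivation:
Check cell (7,9):
  A: rows 4-5 cols 8-9 -> outside (row miss)
  B: rows 1-2 cols 7-8 -> outside (row miss)
  C: rows 7-8 cols 7-9 z=3 -> covers; best now C (z=3)
  D: rows 7-8 cols 8-9 z=5 -> covers; best now C (z=3)
Winner: C at z=3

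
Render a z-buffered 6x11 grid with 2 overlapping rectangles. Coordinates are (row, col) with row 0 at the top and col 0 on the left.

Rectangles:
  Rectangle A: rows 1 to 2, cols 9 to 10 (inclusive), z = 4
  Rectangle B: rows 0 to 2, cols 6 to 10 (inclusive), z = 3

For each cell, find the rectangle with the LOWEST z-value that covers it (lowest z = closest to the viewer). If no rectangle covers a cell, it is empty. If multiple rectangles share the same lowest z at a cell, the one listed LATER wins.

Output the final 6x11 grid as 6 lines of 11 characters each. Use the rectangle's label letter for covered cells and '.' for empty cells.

......BBBBB
......BBBBB
......BBBBB
...........
...........
...........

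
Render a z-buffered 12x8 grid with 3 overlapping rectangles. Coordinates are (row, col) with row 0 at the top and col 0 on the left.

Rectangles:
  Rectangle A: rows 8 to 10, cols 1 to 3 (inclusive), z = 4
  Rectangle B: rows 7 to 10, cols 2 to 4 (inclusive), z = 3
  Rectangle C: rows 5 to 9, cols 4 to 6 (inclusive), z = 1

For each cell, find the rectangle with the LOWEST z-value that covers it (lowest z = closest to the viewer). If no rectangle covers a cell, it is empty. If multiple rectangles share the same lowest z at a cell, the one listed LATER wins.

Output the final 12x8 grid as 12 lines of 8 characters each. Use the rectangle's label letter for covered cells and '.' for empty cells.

........
........
........
........
........
....CCC.
....CCC.
..BBCCC.
.ABBCCC.
.ABBCCC.
.ABBB...
........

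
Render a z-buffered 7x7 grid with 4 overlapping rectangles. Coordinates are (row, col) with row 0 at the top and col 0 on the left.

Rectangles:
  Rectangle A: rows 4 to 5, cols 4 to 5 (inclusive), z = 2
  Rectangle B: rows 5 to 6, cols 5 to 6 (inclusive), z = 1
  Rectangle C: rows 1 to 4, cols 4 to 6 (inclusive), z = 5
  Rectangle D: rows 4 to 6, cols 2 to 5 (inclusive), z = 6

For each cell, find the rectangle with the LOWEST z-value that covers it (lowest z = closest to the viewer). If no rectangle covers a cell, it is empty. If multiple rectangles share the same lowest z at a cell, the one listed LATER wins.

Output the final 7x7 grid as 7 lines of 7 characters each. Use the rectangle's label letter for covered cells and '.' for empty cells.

.......
....CCC
....CCC
....CCC
..DDAAC
..DDABB
..DDDBB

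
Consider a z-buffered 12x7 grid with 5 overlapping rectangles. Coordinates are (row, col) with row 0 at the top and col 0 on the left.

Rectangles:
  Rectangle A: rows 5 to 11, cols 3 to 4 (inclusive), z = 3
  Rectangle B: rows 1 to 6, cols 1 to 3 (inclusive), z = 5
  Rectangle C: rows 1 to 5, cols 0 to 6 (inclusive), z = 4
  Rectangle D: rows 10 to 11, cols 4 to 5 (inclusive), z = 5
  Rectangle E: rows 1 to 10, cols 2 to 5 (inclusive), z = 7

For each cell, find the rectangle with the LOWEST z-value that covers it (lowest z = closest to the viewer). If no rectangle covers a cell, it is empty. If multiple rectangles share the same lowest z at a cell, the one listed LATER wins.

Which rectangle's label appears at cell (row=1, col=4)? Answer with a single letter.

Check cell (1,4):
  A: rows 5-11 cols 3-4 -> outside (row miss)
  B: rows 1-6 cols 1-3 -> outside (col miss)
  C: rows 1-5 cols 0-6 z=4 -> covers; best now C (z=4)
  D: rows 10-11 cols 4-5 -> outside (row miss)
  E: rows 1-10 cols 2-5 z=7 -> covers; best now C (z=4)
Winner: C at z=4

Answer: C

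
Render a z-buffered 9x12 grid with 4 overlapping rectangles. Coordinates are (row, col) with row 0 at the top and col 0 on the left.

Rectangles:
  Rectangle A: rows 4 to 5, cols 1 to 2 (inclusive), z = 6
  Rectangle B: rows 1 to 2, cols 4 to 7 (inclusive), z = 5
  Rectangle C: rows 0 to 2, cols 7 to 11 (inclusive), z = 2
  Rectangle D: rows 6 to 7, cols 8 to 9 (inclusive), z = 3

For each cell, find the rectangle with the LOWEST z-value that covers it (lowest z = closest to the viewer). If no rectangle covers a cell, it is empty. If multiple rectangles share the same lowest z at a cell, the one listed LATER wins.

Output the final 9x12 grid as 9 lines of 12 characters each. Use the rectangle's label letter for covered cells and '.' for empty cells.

.......CCCCC
....BBBCCCCC
....BBBCCCCC
............
.AA.........
.AA.........
........DD..
........DD..
............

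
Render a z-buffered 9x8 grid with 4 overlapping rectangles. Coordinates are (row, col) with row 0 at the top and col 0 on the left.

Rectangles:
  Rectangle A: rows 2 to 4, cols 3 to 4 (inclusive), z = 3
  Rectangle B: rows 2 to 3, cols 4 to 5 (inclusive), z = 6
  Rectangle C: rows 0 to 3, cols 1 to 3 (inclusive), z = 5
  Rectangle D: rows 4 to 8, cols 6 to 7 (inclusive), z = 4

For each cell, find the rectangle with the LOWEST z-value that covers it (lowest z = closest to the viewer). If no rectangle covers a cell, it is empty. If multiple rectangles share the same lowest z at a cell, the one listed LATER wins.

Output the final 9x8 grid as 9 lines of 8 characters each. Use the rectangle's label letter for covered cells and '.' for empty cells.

.CCC....
.CCC....
.CCAAB..
.CCAAB..
...AA.DD
......DD
......DD
......DD
......DD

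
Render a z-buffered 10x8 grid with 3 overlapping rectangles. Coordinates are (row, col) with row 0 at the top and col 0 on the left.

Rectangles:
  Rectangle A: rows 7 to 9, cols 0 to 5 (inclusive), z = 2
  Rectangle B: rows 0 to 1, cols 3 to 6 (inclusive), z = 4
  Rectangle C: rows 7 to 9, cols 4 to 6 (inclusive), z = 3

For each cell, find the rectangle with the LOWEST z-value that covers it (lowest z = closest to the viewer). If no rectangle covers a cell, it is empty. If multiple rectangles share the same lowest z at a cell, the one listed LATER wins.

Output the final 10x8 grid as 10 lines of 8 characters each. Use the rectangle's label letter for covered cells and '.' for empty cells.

...BBBB.
...BBBB.
........
........
........
........
........
AAAAAAC.
AAAAAAC.
AAAAAAC.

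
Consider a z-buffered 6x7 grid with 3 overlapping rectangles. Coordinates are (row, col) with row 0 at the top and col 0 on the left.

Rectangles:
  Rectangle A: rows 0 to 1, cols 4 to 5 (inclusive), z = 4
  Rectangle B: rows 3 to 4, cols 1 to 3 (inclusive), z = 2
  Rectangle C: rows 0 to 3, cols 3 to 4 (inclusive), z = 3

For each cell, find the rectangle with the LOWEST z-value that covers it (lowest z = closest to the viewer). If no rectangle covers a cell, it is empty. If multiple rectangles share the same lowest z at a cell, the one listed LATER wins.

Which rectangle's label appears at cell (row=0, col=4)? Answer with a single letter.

Answer: C

Derivation:
Check cell (0,4):
  A: rows 0-1 cols 4-5 z=4 -> covers; best now A (z=4)
  B: rows 3-4 cols 1-3 -> outside (row miss)
  C: rows 0-3 cols 3-4 z=3 -> covers; best now C (z=3)
Winner: C at z=3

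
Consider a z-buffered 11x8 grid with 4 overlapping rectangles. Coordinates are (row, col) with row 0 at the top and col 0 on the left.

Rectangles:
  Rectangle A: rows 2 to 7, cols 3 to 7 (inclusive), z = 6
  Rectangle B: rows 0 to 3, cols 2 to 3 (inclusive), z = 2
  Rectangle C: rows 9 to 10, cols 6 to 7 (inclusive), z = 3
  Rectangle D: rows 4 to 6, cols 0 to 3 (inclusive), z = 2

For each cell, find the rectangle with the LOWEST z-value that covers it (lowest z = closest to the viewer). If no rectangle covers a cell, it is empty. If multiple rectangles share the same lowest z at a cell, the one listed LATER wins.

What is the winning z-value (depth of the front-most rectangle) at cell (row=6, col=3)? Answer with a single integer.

Check cell (6,3):
  A: rows 2-7 cols 3-7 z=6 -> covers; best now A (z=6)
  B: rows 0-3 cols 2-3 -> outside (row miss)
  C: rows 9-10 cols 6-7 -> outside (row miss)
  D: rows 4-6 cols 0-3 z=2 -> covers; best now D (z=2)
Winner: D at z=2

Answer: 2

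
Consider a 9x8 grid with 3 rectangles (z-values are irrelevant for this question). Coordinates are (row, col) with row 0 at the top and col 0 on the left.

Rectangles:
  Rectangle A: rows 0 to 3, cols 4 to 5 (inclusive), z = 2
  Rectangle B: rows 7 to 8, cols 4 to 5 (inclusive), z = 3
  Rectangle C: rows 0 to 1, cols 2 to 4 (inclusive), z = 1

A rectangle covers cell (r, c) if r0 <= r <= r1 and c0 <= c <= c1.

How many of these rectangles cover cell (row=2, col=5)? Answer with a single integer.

Answer: 1

Derivation:
Check cell (2,5):
  A: rows 0-3 cols 4-5 -> covers
  B: rows 7-8 cols 4-5 -> outside (row miss)
  C: rows 0-1 cols 2-4 -> outside (row miss)
Count covering = 1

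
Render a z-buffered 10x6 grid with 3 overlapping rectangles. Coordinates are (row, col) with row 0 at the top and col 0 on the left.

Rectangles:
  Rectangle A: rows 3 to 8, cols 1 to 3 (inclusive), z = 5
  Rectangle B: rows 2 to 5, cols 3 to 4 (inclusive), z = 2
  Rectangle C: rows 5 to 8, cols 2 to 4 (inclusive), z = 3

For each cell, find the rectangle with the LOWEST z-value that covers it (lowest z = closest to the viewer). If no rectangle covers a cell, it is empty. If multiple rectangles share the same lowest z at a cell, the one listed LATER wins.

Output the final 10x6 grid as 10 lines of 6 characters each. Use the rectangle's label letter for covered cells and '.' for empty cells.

......
......
...BB.
.AABB.
.AABB.
.ACBB.
.ACCC.
.ACCC.
.ACCC.
......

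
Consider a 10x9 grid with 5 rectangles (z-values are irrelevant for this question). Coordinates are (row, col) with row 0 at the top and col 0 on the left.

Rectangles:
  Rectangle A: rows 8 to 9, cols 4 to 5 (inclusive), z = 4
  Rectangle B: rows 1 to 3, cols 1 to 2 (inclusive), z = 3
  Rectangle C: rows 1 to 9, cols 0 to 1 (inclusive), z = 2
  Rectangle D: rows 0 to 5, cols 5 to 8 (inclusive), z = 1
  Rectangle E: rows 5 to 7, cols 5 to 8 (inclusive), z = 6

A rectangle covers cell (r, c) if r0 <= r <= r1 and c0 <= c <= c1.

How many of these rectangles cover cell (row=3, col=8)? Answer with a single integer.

Check cell (3,8):
  A: rows 8-9 cols 4-5 -> outside (row miss)
  B: rows 1-3 cols 1-2 -> outside (col miss)
  C: rows 1-9 cols 0-1 -> outside (col miss)
  D: rows 0-5 cols 5-8 -> covers
  E: rows 5-7 cols 5-8 -> outside (row miss)
Count covering = 1

Answer: 1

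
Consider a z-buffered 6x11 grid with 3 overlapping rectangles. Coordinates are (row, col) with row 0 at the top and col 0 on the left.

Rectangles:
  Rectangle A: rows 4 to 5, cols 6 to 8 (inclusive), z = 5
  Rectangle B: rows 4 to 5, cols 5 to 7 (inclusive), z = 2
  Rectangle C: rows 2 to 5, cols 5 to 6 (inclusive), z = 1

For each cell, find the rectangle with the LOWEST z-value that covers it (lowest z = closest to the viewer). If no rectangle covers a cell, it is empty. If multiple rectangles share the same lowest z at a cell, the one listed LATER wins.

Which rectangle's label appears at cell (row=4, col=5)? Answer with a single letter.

Answer: C

Derivation:
Check cell (4,5):
  A: rows 4-5 cols 6-8 -> outside (col miss)
  B: rows 4-5 cols 5-7 z=2 -> covers; best now B (z=2)
  C: rows 2-5 cols 5-6 z=1 -> covers; best now C (z=1)
Winner: C at z=1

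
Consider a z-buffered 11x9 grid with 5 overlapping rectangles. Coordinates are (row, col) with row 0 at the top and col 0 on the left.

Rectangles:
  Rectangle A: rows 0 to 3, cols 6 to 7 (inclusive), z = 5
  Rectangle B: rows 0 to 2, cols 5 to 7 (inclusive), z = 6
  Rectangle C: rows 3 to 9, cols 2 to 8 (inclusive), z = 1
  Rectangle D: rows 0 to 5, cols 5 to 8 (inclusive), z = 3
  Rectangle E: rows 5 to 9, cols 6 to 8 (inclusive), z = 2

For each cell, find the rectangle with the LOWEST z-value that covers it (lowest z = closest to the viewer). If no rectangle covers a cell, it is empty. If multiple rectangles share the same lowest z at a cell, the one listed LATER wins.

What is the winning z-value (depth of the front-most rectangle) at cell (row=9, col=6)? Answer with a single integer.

Check cell (9,6):
  A: rows 0-3 cols 6-7 -> outside (row miss)
  B: rows 0-2 cols 5-7 -> outside (row miss)
  C: rows 3-9 cols 2-8 z=1 -> covers; best now C (z=1)
  D: rows 0-5 cols 5-8 -> outside (row miss)
  E: rows 5-9 cols 6-8 z=2 -> covers; best now C (z=1)
Winner: C at z=1

Answer: 1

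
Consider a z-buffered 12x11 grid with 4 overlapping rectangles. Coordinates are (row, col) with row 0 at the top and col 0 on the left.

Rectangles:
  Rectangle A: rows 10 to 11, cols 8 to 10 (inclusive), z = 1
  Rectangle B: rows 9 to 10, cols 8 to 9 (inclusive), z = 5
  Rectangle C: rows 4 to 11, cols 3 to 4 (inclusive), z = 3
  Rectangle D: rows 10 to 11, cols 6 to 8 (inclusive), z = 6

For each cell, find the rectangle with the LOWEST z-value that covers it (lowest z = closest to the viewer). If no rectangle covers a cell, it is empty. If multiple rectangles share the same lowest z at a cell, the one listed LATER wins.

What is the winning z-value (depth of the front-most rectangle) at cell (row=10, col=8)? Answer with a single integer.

Check cell (10,8):
  A: rows 10-11 cols 8-10 z=1 -> covers; best now A (z=1)
  B: rows 9-10 cols 8-9 z=5 -> covers; best now A (z=1)
  C: rows 4-11 cols 3-4 -> outside (col miss)
  D: rows 10-11 cols 6-8 z=6 -> covers; best now A (z=1)
Winner: A at z=1

Answer: 1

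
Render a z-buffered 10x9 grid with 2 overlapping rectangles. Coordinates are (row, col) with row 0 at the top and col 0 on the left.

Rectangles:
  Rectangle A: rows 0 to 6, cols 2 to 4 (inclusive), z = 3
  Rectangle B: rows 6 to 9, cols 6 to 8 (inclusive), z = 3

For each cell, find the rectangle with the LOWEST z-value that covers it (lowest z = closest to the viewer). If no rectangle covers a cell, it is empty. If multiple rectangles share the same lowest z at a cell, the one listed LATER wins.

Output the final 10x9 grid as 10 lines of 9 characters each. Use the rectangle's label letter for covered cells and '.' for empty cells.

..AAA....
..AAA....
..AAA....
..AAA....
..AAA....
..AAA....
..AAA.BBB
......BBB
......BBB
......BBB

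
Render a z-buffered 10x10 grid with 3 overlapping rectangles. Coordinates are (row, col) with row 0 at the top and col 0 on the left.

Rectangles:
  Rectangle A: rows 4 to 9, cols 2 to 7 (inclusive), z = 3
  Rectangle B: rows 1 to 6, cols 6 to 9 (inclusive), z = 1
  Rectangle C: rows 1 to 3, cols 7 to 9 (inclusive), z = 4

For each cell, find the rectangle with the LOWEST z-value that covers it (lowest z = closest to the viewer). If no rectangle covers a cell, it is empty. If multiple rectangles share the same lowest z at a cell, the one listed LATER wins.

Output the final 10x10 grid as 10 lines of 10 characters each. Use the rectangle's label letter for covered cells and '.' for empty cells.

..........
......BBBB
......BBBB
......BBBB
..AAAABBBB
..AAAABBBB
..AAAABBBB
..AAAAAA..
..AAAAAA..
..AAAAAA..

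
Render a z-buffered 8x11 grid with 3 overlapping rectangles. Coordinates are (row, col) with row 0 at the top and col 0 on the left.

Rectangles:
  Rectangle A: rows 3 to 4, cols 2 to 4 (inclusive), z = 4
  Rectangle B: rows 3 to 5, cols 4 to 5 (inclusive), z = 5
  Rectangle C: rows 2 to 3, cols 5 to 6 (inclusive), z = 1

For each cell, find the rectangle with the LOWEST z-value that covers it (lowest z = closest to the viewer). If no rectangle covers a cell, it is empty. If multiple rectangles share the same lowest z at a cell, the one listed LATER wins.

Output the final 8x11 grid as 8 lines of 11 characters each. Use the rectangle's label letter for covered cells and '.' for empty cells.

...........
...........
.....CC....
..AAACC....
..AAAB.....
....BB.....
...........
...........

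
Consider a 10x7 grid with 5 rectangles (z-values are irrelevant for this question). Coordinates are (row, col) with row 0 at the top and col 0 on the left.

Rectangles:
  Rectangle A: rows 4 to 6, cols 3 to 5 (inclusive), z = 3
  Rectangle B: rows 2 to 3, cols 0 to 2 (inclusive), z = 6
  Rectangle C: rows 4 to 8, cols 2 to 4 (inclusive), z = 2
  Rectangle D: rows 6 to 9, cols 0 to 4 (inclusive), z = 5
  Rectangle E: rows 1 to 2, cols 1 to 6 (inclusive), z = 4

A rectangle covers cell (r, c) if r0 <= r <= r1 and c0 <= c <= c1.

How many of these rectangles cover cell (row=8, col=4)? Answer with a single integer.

Check cell (8,4):
  A: rows 4-6 cols 3-5 -> outside (row miss)
  B: rows 2-3 cols 0-2 -> outside (row miss)
  C: rows 4-8 cols 2-4 -> covers
  D: rows 6-9 cols 0-4 -> covers
  E: rows 1-2 cols 1-6 -> outside (row miss)
Count covering = 2

Answer: 2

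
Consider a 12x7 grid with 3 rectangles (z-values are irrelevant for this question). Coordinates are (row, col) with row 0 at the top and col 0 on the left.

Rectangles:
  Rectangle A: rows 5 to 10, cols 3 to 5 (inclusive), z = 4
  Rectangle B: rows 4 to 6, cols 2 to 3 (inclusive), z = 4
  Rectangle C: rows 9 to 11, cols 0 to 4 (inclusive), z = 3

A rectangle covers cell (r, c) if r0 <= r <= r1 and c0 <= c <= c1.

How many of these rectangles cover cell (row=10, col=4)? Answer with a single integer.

Answer: 2

Derivation:
Check cell (10,4):
  A: rows 5-10 cols 3-5 -> covers
  B: rows 4-6 cols 2-3 -> outside (row miss)
  C: rows 9-11 cols 0-4 -> covers
Count covering = 2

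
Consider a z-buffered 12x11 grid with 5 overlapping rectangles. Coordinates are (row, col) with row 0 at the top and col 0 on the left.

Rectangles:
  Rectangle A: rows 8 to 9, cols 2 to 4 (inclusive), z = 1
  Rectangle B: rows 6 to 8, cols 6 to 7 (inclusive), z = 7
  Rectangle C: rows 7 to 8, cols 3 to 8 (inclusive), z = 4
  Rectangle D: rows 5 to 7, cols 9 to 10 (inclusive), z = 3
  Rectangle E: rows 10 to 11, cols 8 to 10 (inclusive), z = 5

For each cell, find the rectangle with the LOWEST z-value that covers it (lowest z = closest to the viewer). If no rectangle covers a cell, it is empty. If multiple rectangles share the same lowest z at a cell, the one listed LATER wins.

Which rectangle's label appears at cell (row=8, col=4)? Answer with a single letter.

Check cell (8,4):
  A: rows 8-9 cols 2-4 z=1 -> covers; best now A (z=1)
  B: rows 6-8 cols 6-7 -> outside (col miss)
  C: rows 7-8 cols 3-8 z=4 -> covers; best now A (z=1)
  D: rows 5-7 cols 9-10 -> outside (row miss)
  E: rows 10-11 cols 8-10 -> outside (row miss)
Winner: A at z=1

Answer: A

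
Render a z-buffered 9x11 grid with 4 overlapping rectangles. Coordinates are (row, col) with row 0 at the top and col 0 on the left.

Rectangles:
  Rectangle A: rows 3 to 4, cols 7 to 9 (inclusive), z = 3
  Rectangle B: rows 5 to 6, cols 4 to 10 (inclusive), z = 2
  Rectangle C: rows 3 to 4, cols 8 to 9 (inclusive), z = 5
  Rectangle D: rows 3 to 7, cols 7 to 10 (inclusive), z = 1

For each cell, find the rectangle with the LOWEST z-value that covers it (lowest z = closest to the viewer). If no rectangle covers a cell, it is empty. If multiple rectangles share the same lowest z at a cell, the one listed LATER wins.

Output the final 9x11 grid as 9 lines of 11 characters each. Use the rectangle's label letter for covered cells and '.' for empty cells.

...........
...........
...........
.......DDDD
.......DDDD
....BBBDDDD
....BBBDDDD
.......DDDD
...........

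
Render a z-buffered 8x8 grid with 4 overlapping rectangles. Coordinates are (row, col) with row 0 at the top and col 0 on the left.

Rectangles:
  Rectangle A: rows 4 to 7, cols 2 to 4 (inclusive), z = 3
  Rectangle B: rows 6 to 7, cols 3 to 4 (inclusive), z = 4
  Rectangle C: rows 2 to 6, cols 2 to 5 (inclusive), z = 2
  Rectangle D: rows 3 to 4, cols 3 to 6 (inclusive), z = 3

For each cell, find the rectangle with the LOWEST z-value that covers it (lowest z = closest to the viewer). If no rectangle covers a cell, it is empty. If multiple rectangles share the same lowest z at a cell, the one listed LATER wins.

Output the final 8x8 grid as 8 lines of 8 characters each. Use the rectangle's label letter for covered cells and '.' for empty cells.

........
........
..CCCC..
..CCCCD.
..CCCCD.
..CCCC..
..CCCC..
..AAA...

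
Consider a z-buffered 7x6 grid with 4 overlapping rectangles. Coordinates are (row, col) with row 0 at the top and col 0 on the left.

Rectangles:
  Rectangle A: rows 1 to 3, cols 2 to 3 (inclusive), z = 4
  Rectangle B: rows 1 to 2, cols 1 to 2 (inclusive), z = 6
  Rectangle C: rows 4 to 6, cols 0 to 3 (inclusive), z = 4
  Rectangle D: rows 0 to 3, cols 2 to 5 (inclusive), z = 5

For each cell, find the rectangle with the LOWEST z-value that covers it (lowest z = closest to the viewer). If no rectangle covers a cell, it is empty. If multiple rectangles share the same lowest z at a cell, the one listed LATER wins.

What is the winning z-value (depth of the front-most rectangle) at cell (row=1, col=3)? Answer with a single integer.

Check cell (1,3):
  A: rows 1-3 cols 2-3 z=4 -> covers; best now A (z=4)
  B: rows 1-2 cols 1-2 -> outside (col miss)
  C: rows 4-6 cols 0-3 -> outside (row miss)
  D: rows 0-3 cols 2-5 z=5 -> covers; best now A (z=4)
Winner: A at z=4

Answer: 4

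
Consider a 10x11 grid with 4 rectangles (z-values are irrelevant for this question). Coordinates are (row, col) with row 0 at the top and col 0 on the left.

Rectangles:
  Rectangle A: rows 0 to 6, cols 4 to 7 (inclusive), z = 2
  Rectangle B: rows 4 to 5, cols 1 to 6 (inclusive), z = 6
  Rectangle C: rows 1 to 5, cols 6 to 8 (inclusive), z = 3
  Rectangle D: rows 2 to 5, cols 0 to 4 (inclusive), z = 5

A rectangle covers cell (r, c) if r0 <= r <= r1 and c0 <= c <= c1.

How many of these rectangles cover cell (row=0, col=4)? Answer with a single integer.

Answer: 1

Derivation:
Check cell (0,4):
  A: rows 0-6 cols 4-7 -> covers
  B: rows 4-5 cols 1-6 -> outside (row miss)
  C: rows 1-5 cols 6-8 -> outside (row miss)
  D: rows 2-5 cols 0-4 -> outside (row miss)
Count covering = 1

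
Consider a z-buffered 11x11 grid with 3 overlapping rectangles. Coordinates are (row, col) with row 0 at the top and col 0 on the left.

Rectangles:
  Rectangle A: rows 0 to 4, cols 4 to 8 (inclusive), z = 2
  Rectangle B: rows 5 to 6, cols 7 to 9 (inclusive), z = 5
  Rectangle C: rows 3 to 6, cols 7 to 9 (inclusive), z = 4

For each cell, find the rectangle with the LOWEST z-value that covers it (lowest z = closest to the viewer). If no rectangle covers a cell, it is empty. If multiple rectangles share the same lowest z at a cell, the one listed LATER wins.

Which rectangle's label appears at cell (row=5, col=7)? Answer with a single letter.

Check cell (5,7):
  A: rows 0-4 cols 4-8 -> outside (row miss)
  B: rows 5-6 cols 7-9 z=5 -> covers; best now B (z=5)
  C: rows 3-6 cols 7-9 z=4 -> covers; best now C (z=4)
Winner: C at z=4

Answer: C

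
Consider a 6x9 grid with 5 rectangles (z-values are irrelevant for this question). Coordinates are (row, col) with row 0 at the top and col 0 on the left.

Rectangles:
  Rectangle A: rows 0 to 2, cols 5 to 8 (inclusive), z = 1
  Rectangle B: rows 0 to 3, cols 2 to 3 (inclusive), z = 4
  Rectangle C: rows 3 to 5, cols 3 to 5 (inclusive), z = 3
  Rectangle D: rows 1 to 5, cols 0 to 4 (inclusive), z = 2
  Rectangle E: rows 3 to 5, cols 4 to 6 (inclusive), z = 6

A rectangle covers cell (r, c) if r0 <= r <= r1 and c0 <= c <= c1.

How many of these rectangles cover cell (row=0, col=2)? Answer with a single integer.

Answer: 1

Derivation:
Check cell (0,2):
  A: rows 0-2 cols 5-8 -> outside (col miss)
  B: rows 0-3 cols 2-3 -> covers
  C: rows 3-5 cols 3-5 -> outside (row miss)
  D: rows 1-5 cols 0-4 -> outside (row miss)
  E: rows 3-5 cols 4-6 -> outside (row miss)
Count covering = 1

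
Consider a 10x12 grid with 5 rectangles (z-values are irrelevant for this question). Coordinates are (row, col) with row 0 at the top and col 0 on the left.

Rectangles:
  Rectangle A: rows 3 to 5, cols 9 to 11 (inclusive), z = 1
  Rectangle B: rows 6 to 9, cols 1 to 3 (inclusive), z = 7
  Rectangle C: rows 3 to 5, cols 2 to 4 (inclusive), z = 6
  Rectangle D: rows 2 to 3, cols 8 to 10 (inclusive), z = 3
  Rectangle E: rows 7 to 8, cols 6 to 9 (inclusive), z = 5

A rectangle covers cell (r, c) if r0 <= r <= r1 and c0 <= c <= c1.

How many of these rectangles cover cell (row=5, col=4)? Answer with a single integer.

Check cell (5,4):
  A: rows 3-5 cols 9-11 -> outside (col miss)
  B: rows 6-9 cols 1-3 -> outside (row miss)
  C: rows 3-5 cols 2-4 -> covers
  D: rows 2-3 cols 8-10 -> outside (row miss)
  E: rows 7-8 cols 6-9 -> outside (row miss)
Count covering = 1

Answer: 1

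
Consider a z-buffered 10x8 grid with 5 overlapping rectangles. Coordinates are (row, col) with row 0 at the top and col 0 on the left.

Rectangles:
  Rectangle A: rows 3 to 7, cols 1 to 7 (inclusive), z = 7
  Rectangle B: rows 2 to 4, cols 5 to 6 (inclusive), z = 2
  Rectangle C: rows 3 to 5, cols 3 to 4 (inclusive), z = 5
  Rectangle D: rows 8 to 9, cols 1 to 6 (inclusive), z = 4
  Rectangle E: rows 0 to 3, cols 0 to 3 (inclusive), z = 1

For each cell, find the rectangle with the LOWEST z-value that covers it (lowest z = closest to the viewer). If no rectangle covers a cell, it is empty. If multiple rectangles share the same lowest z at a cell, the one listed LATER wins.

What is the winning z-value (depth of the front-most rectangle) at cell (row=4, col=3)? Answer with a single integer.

Check cell (4,3):
  A: rows 3-7 cols 1-7 z=7 -> covers; best now A (z=7)
  B: rows 2-4 cols 5-6 -> outside (col miss)
  C: rows 3-5 cols 3-4 z=5 -> covers; best now C (z=5)
  D: rows 8-9 cols 1-6 -> outside (row miss)
  E: rows 0-3 cols 0-3 -> outside (row miss)
Winner: C at z=5

Answer: 5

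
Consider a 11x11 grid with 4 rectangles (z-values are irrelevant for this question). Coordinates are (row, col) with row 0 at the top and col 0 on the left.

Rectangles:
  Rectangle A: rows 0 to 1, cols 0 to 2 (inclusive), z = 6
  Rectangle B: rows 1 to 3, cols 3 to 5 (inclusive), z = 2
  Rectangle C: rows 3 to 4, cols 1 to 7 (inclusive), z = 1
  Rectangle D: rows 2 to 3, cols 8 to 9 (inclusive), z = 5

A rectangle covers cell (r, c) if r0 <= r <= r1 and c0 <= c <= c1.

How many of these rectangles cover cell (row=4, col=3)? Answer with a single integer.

Check cell (4,3):
  A: rows 0-1 cols 0-2 -> outside (row miss)
  B: rows 1-3 cols 3-5 -> outside (row miss)
  C: rows 3-4 cols 1-7 -> covers
  D: rows 2-3 cols 8-9 -> outside (row miss)
Count covering = 1

Answer: 1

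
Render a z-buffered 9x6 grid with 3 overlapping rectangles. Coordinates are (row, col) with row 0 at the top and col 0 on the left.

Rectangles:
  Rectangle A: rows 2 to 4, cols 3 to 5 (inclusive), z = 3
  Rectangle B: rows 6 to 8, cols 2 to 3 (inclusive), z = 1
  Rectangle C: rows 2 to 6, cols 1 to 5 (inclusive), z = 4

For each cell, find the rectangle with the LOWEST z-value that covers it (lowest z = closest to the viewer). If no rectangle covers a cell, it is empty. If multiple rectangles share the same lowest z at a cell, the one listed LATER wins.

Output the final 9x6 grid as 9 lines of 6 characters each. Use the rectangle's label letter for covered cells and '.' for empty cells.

......
......
.CCAAA
.CCAAA
.CCAAA
.CCCCC
.CBBCC
..BB..
..BB..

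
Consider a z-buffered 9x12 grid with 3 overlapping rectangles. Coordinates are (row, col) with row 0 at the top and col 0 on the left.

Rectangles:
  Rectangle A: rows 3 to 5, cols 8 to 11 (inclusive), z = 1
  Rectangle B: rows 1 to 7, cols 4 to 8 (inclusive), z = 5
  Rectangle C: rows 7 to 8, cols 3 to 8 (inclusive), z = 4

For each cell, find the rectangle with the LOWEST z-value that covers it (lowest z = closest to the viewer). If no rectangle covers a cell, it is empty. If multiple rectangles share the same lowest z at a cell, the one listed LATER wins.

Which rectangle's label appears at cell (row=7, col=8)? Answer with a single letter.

Answer: C

Derivation:
Check cell (7,8):
  A: rows 3-5 cols 8-11 -> outside (row miss)
  B: rows 1-7 cols 4-8 z=5 -> covers; best now B (z=5)
  C: rows 7-8 cols 3-8 z=4 -> covers; best now C (z=4)
Winner: C at z=4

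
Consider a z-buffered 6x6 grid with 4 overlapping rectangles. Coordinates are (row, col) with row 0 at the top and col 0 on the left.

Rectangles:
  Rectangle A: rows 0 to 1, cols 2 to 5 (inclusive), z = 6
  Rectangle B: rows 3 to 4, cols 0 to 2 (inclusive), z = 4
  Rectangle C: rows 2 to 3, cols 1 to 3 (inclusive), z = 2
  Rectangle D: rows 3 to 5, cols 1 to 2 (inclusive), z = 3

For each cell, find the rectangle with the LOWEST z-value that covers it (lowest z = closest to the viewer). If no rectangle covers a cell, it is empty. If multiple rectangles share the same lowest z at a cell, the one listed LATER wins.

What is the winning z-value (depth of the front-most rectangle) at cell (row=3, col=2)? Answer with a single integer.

Check cell (3,2):
  A: rows 0-1 cols 2-5 -> outside (row miss)
  B: rows 3-4 cols 0-2 z=4 -> covers; best now B (z=4)
  C: rows 2-3 cols 1-3 z=2 -> covers; best now C (z=2)
  D: rows 3-5 cols 1-2 z=3 -> covers; best now C (z=2)
Winner: C at z=2

Answer: 2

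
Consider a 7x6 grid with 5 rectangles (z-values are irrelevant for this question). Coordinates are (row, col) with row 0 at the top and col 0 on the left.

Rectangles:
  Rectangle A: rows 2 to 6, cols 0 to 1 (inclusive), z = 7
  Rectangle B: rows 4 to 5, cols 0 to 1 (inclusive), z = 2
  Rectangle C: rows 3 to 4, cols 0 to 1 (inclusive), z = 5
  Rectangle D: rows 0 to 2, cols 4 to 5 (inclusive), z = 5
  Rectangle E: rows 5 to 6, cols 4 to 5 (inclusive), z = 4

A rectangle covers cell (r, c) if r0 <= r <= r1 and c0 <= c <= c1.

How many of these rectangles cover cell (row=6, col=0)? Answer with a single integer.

Answer: 1

Derivation:
Check cell (6,0):
  A: rows 2-6 cols 0-1 -> covers
  B: rows 4-5 cols 0-1 -> outside (row miss)
  C: rows 3-4 cols 0-1 -> outside (row miss)
  D: rows 0-2 cols 4-5 -> outside (row miss)
  E: rows 5-6 cols 4-5 -> outside (col miss)
Count covering = 1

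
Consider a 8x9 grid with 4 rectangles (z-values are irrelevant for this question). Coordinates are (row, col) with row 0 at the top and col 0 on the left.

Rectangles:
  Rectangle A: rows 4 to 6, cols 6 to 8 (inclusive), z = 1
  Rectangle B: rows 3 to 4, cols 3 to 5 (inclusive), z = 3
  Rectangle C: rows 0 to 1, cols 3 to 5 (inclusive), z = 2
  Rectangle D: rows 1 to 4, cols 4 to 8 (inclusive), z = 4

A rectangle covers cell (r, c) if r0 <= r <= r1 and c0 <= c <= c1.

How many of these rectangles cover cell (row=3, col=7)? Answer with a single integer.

Answer: 1

Derivation:
Check cell (3,7):
  A: rows 4-6 cols 6-8 -> outside (row miss)
  B: rows 3-4 cols 3-5 -> outside (col miss)
  C: rows 0-1 cols 3-5 -> outside (row miss)
  D: rows 1-4 cols 4-8 -> covers
Count covering = 1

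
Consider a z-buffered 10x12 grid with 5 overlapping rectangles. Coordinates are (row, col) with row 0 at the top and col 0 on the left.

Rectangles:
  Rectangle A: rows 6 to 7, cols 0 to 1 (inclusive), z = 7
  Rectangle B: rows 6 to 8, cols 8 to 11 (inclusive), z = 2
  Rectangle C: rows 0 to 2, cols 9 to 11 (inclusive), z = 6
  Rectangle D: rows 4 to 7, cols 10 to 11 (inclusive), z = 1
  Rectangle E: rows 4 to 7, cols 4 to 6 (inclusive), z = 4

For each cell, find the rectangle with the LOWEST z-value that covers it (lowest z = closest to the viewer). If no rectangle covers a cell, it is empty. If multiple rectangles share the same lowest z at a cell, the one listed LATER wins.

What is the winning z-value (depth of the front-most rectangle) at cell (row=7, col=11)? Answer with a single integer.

Check cell (7,11):
  A: rows 6-7 cols 0-1 -> outside (col miss)
  B: rows 6-8 cols 8-11 z=2 -> covers; best now B (z=2)
  C: rows 0-2 cols 9-11 -> outside (row miss)
  D: rows 4-7 cols 10-11 z=1 -> covers; best now D (z=1)
  E: rows 4-7 cols 4-6 -> outside (col miss)
Winner: D at z=1

Answer: 1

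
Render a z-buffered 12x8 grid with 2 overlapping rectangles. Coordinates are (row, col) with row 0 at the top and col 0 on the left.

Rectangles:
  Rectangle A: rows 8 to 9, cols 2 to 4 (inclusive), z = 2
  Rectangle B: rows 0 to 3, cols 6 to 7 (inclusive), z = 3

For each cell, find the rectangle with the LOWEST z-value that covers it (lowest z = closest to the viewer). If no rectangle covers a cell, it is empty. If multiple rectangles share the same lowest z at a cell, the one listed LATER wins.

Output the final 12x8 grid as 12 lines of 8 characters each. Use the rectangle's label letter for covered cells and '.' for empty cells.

......BB
......BB
......BB
......BB
........
........
........
........
..AAA...
..AAA...
........
........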